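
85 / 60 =1.42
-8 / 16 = -1 / 2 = -0.50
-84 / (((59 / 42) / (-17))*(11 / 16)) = 959616 / 649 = 1478.61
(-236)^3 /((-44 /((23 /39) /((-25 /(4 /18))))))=-151158944 /96525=-1566.01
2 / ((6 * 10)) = 1 / 30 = 0.03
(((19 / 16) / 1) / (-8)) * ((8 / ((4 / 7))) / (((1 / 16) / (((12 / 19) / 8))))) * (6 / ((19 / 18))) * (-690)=195615 / 19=10295.53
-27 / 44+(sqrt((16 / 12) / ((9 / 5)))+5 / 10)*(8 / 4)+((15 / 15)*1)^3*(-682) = -29991 / 44+4*sqrt(15) / 9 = -679.89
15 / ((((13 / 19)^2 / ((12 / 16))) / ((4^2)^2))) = 1039680 / 169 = 6151.95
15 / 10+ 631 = 1265 / 2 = 632.50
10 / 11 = 0.91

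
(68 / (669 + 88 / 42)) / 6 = 14 / 829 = 0.02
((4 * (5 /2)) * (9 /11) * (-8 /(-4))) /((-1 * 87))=-60 /319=-0.19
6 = 6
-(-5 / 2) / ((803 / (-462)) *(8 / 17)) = -1785 / 584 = -3.06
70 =70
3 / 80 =0.04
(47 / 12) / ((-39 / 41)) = -1927 / 468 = -4.12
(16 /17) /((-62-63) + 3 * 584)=16 /27659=0.00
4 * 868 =3472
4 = 4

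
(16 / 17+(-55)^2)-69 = 50268 / 17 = 2956.94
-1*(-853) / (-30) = -853 / 30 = -28.43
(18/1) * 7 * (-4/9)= -56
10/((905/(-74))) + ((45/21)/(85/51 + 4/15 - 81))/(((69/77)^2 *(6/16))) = -154612168/170337471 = -0.91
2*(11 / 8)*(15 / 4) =165 / 16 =10.31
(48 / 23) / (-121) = -0.02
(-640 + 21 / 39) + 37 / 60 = -498299 / 780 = -638.84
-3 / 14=-0.21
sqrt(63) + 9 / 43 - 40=-1711 / 43 + 3 *sqrt(7)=-31.85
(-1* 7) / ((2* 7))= -1 / 2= -0.50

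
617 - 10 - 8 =599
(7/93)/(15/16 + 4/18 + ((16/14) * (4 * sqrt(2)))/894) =0.06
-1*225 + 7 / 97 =-21818 / 97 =-224.93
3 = 3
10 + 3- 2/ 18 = 116/ 9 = 12.89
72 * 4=288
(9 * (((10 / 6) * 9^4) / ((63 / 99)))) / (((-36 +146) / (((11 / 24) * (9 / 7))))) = 649539 / 784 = 828.49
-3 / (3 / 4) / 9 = -4 / 9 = -0.44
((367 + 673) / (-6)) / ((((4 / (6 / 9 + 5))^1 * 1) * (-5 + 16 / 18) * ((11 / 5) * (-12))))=-5525 / 2442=-2.26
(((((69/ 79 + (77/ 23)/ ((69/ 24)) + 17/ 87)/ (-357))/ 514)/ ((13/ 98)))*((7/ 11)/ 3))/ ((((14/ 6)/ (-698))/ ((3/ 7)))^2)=-11868000040824/ 37101795167437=-0.32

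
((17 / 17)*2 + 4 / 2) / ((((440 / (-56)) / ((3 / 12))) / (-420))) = 588 / 11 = 53.45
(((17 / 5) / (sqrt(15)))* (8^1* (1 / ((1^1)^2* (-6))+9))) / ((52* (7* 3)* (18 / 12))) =1802* sqrt(15) / 184275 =0.04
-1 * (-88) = 88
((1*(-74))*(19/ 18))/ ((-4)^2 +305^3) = -703/ 255353769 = -0.00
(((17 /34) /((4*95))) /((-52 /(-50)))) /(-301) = -5 /1189552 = -0.00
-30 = -30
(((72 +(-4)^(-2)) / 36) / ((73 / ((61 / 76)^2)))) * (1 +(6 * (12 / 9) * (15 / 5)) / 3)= 4290313 / 26985472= 0.16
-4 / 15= -0.27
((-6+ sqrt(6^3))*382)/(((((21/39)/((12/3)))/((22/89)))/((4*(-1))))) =10488192/623 - 10488192*sqrt(6)/623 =-24402.13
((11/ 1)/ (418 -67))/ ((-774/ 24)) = -44/ 45279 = -0.00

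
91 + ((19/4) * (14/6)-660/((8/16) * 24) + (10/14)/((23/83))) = 95945/1932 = 49.66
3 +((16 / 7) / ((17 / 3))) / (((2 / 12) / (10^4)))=2880357 / 119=24204.68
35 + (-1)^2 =36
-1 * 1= -1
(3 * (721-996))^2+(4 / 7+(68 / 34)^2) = 4764407 / 7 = 680629.57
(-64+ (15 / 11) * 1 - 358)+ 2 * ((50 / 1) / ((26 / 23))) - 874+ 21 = -169480 / 143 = -1185.17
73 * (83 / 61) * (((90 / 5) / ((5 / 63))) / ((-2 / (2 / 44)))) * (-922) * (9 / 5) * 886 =12628773324342 / 16775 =752832985.06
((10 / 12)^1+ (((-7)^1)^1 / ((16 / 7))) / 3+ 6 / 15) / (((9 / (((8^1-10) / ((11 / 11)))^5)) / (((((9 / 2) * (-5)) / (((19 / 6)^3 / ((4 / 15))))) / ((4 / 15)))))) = 3672 / 6859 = 0.54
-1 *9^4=-6561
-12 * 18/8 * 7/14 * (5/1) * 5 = -675/2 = -337.50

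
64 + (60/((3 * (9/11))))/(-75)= 8596/135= 63.67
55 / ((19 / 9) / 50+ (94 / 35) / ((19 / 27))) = 3291750 / 230947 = 14.25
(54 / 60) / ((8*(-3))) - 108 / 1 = -8643 / 80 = -108.04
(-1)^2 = 1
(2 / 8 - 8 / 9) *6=-23 / 6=-3.83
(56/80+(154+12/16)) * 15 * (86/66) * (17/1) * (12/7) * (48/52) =81816444/1001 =81734.71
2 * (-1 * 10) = -20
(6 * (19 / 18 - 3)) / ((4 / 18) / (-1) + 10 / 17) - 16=-383 / 8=-47.88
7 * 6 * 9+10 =388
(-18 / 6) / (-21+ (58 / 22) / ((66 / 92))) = 1089 / 6289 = 0.17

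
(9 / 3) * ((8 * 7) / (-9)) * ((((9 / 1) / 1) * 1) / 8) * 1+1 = -20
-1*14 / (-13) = 14 / 13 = 1.08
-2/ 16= -1/ 8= -0.12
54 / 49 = 1.10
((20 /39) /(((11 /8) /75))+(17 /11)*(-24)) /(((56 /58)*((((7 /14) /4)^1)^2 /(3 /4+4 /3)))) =-3781600 /3003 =-1259.27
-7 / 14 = -1 / 2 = -0.50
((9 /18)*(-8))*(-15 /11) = 60 /11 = 5.45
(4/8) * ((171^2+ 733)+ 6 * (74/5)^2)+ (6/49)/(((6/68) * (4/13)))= 19169572/1225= 15648.63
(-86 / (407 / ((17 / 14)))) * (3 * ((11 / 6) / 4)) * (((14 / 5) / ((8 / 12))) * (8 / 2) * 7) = -41.49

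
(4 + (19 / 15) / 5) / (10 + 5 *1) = 319 / 1125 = 0.28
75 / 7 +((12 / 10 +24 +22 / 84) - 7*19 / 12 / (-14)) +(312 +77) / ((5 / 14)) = 315327 / 280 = 1126.17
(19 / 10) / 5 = 19 / 50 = 0.38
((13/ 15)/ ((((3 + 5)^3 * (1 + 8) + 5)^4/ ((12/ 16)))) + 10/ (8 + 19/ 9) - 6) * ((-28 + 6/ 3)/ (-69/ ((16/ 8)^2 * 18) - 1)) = -150630877075384236/ 2264142843466805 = -66.53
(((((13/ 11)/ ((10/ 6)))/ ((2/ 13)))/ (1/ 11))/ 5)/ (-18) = -169/ 300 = -0.56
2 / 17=0.12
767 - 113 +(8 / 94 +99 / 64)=1972141 / 3008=655.63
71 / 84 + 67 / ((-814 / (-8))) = 1.50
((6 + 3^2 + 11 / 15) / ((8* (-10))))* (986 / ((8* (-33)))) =29087 / 39600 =0.73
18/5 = 3.60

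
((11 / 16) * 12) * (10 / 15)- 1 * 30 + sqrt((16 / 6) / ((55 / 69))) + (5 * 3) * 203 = 2 * sqrt(2530) / 55 + 6041 / 2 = 3022.33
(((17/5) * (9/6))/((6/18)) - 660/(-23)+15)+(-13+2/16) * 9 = -52329/920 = -56.88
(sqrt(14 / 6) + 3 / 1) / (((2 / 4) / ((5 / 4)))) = 5 * sqrt(21) / 6 + 15 / 2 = 11.32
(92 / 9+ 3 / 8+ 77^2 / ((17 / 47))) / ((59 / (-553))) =-11102418971 / 72216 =-153739.05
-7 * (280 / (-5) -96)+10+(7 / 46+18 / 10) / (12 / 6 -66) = 1073.97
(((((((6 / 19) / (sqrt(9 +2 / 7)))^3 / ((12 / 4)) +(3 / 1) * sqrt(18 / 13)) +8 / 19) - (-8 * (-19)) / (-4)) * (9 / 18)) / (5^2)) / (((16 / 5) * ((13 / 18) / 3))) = 1701 * sqrt(455) / 3767305750 +243 * sqrt(26) / 13520 +1971 / 1976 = 1.09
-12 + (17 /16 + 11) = 1 /16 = 0.06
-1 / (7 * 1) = -1 / 7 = -0.14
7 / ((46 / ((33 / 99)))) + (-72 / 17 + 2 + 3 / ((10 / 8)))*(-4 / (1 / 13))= -99869 / 11730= -8.51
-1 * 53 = -53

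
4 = 4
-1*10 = -10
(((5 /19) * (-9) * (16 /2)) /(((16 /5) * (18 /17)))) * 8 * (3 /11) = -2550 /209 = -12.20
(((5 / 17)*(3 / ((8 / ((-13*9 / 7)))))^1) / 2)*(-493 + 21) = 103545 / 238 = 435.06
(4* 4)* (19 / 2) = 152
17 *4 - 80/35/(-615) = 292756/4305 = 68.00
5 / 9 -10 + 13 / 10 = -733 / 90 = -8.14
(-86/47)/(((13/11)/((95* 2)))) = -179740/611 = -294.17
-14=-14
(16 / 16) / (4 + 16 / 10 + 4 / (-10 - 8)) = 45 / 242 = 0.19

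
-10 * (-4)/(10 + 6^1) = 5/2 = 2.50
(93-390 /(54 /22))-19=-764 /9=-84.89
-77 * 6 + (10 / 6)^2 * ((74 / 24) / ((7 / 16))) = -83618 / 189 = -442.42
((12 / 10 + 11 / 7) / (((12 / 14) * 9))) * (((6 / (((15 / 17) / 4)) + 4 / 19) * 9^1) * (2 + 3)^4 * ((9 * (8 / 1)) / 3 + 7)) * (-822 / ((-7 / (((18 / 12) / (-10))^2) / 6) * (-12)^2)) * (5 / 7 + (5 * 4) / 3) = 5938388985 / 4256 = 1395298.16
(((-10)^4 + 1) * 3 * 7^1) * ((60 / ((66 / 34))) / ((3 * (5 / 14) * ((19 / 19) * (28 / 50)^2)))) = 212521250 / 11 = 19320113.64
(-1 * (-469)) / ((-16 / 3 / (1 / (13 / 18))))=-12663 / 104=-121.76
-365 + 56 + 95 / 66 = -20299 / 66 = -307.56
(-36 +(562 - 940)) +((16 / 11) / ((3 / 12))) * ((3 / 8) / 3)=-4546 / 11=-413.27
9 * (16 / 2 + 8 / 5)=86.40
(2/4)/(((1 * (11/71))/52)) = 1846/11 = 167.82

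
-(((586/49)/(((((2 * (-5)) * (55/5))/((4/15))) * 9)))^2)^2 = -0.00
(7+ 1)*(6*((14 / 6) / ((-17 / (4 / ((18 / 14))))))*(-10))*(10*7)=2195200 / 153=14347.71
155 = 155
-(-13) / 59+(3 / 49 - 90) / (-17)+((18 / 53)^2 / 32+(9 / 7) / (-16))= 5.43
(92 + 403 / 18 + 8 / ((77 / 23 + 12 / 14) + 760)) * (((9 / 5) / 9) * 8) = 183.04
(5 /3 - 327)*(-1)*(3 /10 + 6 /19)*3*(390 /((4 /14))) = 15587208 /19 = 820379.37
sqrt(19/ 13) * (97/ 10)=97 * sqrt(247)/ 130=11.73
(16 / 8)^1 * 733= 1466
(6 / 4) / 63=0.02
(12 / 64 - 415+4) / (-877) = 6573 / 14032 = 0.47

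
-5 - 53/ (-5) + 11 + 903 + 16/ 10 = 4606/ 5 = 921.20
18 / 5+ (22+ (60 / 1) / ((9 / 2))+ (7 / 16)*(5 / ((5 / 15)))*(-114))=-85103 / 120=-709.19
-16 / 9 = -1.78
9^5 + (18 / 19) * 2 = 1121967 / 19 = 59050.89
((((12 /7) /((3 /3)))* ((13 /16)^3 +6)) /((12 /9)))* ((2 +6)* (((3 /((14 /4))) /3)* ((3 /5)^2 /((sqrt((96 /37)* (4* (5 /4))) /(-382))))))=-138068361* sqrt(1110) /6272000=-733.41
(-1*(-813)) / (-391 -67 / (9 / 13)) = -7317 / 4390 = -1.67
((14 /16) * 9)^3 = 250047 /512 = 488.37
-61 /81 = -0.75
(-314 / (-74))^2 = 24649 / 1369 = 18.01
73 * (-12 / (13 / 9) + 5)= -3139 / 13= -241.46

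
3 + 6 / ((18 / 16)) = 25 / 3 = 8.33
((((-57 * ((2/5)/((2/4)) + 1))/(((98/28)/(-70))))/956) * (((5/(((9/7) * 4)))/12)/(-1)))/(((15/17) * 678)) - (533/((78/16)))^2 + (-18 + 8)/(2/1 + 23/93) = -19439359063973/1625605344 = -11958.23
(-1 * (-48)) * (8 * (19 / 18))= 1216 / 3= 405.33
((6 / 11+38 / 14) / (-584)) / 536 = -251 / 24102848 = -0.00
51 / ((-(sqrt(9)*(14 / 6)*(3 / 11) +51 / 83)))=-15521 / 768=-20.21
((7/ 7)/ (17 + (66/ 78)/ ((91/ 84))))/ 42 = 169/ 126210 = 0.00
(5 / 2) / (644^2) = 5 / 829472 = 0.00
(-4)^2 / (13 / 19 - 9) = -152 / 79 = -1.92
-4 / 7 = -0.57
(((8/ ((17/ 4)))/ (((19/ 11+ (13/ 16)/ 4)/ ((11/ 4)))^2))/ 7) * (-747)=-407.66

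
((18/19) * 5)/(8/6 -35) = -270/1919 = -0.14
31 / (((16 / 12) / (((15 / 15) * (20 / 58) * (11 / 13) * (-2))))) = -5115 / 377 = -13.57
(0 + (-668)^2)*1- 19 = 446205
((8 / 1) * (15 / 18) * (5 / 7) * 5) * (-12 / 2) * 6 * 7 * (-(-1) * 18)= -108000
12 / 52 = 3 / 13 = 0.23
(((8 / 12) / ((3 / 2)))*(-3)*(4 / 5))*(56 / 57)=-896 / 855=-1.05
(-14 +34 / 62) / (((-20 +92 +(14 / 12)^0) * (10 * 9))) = -139 / 67890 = -0.00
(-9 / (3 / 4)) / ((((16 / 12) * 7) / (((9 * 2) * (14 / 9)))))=-36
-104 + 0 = -104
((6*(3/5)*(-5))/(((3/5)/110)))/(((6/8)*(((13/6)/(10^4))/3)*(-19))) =792000000/247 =3206477.73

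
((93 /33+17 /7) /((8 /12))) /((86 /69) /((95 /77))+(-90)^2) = 1986165 /2044431697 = 0.00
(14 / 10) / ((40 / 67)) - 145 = -28531 / 200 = -142.66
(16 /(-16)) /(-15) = 1 /15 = 0.07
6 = 6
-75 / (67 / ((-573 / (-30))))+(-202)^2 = 5464871 / 134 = 40782.62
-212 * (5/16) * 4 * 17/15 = -901/3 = -300.33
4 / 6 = 2 / 3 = 0.67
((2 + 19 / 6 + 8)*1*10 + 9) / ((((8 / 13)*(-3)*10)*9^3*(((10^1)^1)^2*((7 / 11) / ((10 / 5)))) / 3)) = -30173 / 30618000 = -0.00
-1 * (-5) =5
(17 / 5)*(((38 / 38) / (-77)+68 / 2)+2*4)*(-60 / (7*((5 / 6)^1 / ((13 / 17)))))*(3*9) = -81704376 / 2695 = -30317.02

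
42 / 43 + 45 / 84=1821 / 1204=1.51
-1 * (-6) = 6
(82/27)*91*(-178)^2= 236426008/27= 8756518.81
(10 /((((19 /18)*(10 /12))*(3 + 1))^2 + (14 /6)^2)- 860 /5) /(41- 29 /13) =-4.42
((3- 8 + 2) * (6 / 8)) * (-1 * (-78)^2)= 13689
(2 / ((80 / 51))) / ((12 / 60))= 51 / 8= 6.38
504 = 504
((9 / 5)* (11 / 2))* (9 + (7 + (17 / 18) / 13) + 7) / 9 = 59389 / 2340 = 25.38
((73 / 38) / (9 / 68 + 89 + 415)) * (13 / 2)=1241 / 50103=0.02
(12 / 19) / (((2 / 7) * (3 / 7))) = 5.16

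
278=278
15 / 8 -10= -65 / 8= -8.12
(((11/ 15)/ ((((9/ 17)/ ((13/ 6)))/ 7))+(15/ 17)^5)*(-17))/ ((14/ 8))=-49553600638/ 236782035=-209.28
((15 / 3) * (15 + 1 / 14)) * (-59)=-62245 / 14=-4446.07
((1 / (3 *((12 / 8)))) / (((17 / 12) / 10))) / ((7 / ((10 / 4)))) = 200 / 357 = 0.56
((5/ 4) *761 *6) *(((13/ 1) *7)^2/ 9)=31509205/ 6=5251534.17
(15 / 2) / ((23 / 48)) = 360 / 23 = 15.65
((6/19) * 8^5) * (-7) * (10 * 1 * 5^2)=-18108631.58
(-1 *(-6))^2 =36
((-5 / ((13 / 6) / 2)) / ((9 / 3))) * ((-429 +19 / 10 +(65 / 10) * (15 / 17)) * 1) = 143264 / 221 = 648.25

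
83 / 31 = 2.68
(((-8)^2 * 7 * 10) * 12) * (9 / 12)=40320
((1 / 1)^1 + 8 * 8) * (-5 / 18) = -325 / 18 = -18.06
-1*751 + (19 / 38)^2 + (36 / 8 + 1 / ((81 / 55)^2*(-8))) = -39172195 / 52488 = -746.31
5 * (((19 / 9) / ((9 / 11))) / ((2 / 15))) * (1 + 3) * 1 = 10450 / 27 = 387.04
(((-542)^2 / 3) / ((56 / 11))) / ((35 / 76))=30698338 / 735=41766.45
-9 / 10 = -0.90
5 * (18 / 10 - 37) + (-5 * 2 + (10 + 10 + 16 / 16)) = -165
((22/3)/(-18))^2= 0.17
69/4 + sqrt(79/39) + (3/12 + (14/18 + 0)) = sqrt(3081)/39 + 329/18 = 19.70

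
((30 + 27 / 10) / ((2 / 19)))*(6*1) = 18639 / 10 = 1863.90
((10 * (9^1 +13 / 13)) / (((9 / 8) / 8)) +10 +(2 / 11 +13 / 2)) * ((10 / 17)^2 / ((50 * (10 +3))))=144103 / 371943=0.39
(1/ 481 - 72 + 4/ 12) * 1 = -103412/ 1443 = -71.66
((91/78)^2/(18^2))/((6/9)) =49/7776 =0.01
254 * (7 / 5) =1778 / 5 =355.60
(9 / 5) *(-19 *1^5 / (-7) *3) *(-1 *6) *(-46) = 141588 / 35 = 4045.37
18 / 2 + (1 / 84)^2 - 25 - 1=-119951 / 7056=-17.00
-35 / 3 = -11.67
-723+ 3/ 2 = -1443/ 2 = -721.50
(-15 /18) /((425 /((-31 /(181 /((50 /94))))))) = 155 /867714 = 0.00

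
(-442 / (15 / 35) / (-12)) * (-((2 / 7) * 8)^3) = -452608 / 441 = -1026.32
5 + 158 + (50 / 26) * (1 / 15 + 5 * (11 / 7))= 3743 / 21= 178.24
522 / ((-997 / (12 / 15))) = -2088 / 4985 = -0.42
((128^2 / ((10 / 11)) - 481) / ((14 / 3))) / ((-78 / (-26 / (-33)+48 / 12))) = -6928853 / 30030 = -230.73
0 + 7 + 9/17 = 128/17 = 7.53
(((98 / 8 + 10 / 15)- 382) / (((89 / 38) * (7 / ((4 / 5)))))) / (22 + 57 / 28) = -673208 / 898455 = -0.75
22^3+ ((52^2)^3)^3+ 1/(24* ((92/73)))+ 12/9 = 7727876721872448746791522000000.00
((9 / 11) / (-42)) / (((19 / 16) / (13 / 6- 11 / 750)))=-6456 / 182875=-0.04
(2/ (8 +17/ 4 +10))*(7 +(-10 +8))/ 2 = 20/ 89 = 0.22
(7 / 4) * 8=14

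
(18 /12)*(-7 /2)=-21 /4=-5.25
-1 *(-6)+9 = 15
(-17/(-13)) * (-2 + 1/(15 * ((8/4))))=-1003/390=-2.57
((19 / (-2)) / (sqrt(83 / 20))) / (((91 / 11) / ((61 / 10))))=-12749 * sqrt(415) / 75530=-3.44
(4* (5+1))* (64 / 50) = 768 / 25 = 30.72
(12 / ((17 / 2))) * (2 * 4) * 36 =6912 / 17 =406.59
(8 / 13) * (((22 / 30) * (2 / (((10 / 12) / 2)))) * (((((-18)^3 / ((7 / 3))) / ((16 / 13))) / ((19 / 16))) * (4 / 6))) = -8211456 / 3325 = -2469.61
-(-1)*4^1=4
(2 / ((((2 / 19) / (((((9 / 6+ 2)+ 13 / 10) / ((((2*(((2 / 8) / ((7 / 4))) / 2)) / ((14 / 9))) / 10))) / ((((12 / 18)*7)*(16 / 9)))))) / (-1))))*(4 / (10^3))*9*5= -10773 / 50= -215.46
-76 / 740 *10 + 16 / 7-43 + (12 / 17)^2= -3087083 / 74851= -41.24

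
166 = 166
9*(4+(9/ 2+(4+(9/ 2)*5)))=315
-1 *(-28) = 28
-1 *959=-959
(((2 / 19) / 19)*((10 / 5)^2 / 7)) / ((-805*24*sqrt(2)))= -0.00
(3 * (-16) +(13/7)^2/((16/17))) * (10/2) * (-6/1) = 521385/392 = 1330.06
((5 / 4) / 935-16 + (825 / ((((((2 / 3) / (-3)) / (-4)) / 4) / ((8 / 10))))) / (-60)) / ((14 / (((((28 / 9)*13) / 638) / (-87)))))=2618993 / 62277732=0.04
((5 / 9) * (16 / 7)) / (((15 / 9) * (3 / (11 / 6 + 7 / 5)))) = 776 / 945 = 0.82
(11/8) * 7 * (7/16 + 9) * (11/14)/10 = 18271/2560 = 7.14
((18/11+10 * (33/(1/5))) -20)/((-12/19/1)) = -85253/33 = -2583.42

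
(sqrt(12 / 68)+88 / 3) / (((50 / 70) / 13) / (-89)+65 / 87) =704613 * sqrt(51) / 8942000+2583581 / 65750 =39.86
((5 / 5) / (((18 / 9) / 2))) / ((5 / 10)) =2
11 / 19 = 0.58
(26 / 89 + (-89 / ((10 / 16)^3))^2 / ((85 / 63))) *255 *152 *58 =307924762873628064 / 1390625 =221429042965.31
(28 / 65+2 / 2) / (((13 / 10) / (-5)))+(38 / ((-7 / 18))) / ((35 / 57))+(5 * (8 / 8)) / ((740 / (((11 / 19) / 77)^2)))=-364209164971 / 2212186340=-164.64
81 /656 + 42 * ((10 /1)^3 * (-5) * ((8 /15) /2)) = -55999.88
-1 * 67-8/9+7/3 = -590/9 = -65.56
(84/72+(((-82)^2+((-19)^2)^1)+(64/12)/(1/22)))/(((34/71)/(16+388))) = 103312597/17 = 6077211.59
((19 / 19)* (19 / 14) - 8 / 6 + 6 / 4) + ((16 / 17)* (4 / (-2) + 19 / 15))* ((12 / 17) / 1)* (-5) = 24032 / 6069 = 3.96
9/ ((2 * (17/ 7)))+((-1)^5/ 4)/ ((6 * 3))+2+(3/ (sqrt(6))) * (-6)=4699/ 1224-3 * sqrt(6)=-3.51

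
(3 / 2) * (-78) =-117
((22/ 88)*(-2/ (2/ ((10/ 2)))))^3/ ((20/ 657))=-16425/ 256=-64.16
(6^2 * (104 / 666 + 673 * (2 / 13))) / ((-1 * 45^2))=-1795576 / 974025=-1.84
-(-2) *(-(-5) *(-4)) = -40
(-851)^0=1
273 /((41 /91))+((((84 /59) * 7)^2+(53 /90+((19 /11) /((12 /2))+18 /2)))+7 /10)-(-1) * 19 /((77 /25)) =714094473797 /989056530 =722.00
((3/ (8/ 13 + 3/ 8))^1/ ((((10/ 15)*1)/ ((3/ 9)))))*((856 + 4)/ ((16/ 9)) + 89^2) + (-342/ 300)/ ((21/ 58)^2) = 4815151501/ 378525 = 12720.83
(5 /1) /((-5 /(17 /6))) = -17 /6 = -2.83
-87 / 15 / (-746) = 29 / 3730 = 0.01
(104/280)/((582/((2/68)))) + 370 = 370.00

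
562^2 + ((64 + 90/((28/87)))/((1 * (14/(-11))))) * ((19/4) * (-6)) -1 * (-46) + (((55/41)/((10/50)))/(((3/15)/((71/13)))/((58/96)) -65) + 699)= 3484416360605535/10744951672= 324284.04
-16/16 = -1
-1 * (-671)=671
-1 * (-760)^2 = -577600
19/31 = 0.61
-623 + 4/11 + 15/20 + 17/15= -409697/660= -620.75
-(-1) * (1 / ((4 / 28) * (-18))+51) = 911 / 18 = 50.61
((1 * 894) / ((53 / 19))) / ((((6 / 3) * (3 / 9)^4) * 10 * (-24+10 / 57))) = -39212181 / 719740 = -54.48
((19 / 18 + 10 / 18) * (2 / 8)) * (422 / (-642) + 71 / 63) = 45907 / 242676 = 0.19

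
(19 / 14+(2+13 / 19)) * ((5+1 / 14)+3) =121475 / 3724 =32.62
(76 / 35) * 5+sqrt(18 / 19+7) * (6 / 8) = 3 * sqrt(2869) / 76+76 / 7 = 12.97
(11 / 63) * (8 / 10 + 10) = 66 / 35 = 1.89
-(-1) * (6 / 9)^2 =4 / 9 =0.44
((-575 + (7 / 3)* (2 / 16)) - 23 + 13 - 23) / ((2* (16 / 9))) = -43755 / 256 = -170.92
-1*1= -1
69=69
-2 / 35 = -0.06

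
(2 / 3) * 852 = 568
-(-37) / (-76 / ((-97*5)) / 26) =233285 / 38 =6139.08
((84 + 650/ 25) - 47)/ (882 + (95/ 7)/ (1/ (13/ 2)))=882/ 13583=0.06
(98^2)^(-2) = 1/92236816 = 0.00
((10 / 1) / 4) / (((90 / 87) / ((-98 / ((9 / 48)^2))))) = -181888 / 27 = -6736.59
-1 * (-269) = 269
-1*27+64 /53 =-1367 /53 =-25.79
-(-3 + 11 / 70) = 199 / 70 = 2.84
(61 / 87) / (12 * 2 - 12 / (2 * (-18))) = 61 / 2117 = 0.03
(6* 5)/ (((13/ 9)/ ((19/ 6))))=855/ 13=65.77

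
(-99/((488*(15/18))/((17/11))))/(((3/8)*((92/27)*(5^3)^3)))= -4131/27402343750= -0.00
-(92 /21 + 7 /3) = -47 /7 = -6.71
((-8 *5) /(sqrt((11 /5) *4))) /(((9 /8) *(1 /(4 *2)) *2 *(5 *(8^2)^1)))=-2 *sqrt(55) /99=-0.15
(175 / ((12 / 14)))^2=1500625 / 36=41684.03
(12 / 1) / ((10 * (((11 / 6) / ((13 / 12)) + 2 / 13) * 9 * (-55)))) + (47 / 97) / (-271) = -807031 / 260241300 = -0.00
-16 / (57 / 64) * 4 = -4096 / 57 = -71.86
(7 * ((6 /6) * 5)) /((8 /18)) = 315 /4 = 78.75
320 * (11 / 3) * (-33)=-38720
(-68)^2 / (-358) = -2312 / 179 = -12.92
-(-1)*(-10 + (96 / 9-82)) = -244 / 3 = -81.33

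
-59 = -59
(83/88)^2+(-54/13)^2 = 23745745/1308736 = 18.14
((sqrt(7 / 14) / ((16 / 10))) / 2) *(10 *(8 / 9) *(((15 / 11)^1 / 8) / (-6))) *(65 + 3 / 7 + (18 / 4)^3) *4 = -99625 *sqrt(2) / 4032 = -34.94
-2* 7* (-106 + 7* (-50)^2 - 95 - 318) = -237734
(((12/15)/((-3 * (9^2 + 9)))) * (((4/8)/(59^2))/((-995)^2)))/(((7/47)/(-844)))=39668/16283658943125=0.00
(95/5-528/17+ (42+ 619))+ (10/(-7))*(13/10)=647.08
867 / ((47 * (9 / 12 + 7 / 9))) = 31212 / 2585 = 12.07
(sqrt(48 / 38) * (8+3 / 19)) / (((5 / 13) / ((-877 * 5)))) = -3534310 * sqrt(114) / 361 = -104532.15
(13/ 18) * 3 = 13/ 6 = 2.17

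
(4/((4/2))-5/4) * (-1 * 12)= -9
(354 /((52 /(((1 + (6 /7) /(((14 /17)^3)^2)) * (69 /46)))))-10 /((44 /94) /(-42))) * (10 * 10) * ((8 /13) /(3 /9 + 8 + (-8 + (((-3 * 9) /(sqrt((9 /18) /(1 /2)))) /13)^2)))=1057687454178225 /85371761552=12389.20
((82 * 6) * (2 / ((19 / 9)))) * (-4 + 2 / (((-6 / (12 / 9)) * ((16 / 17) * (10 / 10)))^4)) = -2200231831 / 1181952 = -1861.52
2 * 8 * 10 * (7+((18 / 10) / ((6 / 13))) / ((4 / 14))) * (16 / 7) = 7552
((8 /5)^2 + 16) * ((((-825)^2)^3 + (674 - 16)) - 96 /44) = 1609290164496097097296 /275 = 5851964234531262171.99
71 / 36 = 1.97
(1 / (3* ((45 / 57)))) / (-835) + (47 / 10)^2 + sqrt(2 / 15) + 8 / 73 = sqrt(30) / 15 + 243566123 / 10971900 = 22.56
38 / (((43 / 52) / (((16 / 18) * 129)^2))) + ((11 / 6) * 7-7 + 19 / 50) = 135950198 / 225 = 604223.10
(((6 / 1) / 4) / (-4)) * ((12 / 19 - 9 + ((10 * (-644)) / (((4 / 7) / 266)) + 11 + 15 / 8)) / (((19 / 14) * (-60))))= -637935137 / 46208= -13805.73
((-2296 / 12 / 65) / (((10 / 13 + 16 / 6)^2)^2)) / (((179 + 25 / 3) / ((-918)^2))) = -10760249551779 / 113249300020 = -95.01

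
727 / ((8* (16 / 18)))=6543 / 64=102.23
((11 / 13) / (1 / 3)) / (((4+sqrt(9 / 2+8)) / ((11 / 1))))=2904 / 91 - 1815 * sqrt(2) / 91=3.71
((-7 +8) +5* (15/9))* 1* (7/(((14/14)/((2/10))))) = 196/15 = 13.07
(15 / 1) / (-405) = -1 / 27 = -0.04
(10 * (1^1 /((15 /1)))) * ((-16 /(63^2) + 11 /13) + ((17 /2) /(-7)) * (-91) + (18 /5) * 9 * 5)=28207267 /154791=182.23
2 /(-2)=-1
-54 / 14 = -27 / 7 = -3.86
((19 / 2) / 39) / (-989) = -19 / 77142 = -0.00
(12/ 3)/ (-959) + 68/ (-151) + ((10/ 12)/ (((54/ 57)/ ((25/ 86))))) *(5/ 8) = -3170785189/ 10759887936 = -0.29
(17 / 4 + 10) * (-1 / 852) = -19 / 1136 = -0.02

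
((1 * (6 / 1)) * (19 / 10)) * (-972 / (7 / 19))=-30076.46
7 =7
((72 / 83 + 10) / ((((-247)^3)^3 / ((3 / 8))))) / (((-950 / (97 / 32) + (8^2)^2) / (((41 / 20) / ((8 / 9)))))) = -5380881 / 7410543347829800564982163742720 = -0.00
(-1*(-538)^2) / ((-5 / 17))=984109.60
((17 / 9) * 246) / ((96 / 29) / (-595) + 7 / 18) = 144320820 / 119057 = 1212.20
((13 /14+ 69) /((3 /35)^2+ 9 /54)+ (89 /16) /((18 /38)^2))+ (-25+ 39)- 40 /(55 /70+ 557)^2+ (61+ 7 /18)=5638443593801423 /11231141068656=502.04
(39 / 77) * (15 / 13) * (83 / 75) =249 / 385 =0.65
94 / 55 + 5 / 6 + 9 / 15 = 1037 / 330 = 3.14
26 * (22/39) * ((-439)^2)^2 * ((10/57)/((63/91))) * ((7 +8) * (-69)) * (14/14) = -24431602290609800/171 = -142874867196548.54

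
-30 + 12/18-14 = -130/3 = -43.33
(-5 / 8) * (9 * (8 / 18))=-5 / 2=-2.50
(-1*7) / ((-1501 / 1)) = 7 / 1501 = 0.00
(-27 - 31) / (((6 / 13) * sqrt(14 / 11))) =-377 * sqrt(154) / 42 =-111.39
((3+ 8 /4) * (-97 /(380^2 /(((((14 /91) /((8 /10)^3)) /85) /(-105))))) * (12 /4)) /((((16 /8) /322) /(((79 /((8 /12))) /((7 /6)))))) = 0.01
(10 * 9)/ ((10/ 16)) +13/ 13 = 145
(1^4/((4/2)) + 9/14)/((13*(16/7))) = 1/26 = 0.04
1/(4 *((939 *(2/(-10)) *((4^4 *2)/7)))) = -35/1923072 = -0.00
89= 89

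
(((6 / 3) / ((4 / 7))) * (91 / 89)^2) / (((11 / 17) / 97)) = 548.53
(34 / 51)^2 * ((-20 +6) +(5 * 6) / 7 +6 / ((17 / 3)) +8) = -104 / 357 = -0.29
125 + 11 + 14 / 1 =150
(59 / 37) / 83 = 59 / 3071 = 0.02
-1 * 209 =-209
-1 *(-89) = 89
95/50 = 19/10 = 1.90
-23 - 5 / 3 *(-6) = -13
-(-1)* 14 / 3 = 14 / 3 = 4.67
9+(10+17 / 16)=321 / 16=20.06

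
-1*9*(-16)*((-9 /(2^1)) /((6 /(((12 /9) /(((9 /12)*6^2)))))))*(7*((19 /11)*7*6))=-29792 /11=-2708.36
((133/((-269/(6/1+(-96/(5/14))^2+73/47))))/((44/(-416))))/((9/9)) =1174429017944/3476825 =337787.79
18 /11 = 1.64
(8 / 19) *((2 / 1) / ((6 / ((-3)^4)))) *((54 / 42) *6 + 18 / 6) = 16200 / 133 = 121.80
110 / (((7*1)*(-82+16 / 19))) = -1045 / 5397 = -0.19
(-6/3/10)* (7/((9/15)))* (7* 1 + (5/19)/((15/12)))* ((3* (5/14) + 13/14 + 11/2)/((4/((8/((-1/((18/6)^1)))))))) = 14385/19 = 757.11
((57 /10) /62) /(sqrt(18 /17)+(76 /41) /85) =-754851 /398470094+24433335*sqrt(34) /1593880376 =0.09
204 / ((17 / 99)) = 1188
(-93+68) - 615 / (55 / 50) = -6425 / 11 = -584.09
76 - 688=-612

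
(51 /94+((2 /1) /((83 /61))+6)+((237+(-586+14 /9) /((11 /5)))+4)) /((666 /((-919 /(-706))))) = -11814567505 /363178450008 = -0.03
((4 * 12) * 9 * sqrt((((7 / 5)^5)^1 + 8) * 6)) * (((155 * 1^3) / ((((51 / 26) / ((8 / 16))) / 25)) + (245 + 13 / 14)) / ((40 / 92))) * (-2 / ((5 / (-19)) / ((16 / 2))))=221718753216 * sqrt(1254210) / 371875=667714141.55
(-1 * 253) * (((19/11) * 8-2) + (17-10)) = -4761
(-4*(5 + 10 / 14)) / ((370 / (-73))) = 1168 / 259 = 4.51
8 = 8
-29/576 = -0.05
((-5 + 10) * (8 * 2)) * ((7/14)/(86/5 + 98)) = 25/72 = 0.35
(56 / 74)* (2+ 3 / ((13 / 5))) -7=-2219 / 481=-4.61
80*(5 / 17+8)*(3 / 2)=16920 / 17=995.29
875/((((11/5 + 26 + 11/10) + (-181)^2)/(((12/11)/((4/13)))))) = 113750/1202311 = 0.09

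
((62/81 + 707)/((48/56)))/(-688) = -401303/334368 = -1.20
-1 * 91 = -91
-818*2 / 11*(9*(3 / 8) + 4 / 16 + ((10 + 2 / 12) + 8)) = -213907 / 66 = -3241.02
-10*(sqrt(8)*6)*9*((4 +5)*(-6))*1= 58320*sqrt(2)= 82476.93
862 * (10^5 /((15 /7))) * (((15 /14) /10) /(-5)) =-862000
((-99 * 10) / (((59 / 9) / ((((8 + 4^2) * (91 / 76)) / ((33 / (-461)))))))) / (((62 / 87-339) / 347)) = -2051663157180 / 32992151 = -62186.40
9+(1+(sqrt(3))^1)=sqrt(3)+10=11.73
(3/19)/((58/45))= 135/1102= 0.12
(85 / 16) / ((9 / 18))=85 / 8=10.62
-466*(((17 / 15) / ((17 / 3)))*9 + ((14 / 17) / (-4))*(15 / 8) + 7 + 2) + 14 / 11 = -36290249 / 7480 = -4851.64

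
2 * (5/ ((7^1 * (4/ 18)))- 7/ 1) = -53/ 7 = -7.57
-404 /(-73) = 404 /73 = 5.53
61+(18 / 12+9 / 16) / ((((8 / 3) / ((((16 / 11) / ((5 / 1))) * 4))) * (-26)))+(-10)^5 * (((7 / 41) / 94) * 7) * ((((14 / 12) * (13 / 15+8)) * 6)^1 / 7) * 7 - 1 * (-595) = -117623444669 / 1503060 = -78255.99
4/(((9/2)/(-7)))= -56/9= -6.22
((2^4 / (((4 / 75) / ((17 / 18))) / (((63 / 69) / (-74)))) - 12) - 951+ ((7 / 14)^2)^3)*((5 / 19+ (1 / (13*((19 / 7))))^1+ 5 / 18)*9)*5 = -666138711555 / 26905216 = -24758.72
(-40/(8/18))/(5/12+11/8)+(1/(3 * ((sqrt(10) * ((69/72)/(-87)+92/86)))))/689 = -50.23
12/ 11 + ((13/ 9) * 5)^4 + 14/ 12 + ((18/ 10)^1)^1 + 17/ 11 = 1967612513/ 721710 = 2726.32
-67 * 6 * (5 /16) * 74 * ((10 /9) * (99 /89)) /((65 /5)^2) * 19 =-38858325 /30082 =-1291.75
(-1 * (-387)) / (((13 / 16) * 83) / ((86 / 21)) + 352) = 532512 / 507011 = 1.05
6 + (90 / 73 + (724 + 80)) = 59220 / 73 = 811.23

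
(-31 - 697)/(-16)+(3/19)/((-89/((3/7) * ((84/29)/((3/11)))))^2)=11517943513/253139318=45.50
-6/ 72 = -1/ 12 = -0.08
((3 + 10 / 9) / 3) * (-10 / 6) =-185 / 81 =-2.28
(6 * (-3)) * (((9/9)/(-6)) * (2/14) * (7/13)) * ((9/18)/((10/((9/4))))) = 27/1040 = 0.03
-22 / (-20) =11 / 10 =1.10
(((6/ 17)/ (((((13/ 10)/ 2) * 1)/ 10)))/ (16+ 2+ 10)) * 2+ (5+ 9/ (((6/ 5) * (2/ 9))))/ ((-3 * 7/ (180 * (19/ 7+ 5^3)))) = -459355350/ 10829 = -42419.00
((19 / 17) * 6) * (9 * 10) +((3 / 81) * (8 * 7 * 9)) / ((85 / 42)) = 52084 / 85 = 612.75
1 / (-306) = -1 / 306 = -0.00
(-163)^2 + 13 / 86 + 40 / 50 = 26569.95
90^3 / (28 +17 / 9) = 6561000 / 269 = 24390.33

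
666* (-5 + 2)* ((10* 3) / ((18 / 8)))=-26640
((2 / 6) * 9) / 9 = 1 / 3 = 0.33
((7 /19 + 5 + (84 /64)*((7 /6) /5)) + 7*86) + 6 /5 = 608.87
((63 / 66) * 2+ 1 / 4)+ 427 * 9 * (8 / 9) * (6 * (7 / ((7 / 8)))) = 7214687 / 44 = 163970.16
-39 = -39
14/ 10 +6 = 37/ 5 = 7.40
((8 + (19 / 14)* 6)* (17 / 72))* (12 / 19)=1921 / 798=2.41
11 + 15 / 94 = 1049 / 94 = 11.16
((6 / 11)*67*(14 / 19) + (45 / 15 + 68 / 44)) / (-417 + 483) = 299 / 627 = 0.48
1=1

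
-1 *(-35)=35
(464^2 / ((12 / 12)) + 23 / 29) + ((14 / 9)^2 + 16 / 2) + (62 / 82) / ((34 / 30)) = 352513472456 / 1637253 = 215307.88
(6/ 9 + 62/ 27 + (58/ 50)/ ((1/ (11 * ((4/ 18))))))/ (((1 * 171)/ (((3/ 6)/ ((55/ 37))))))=3811/ 334125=0.01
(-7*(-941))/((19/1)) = 6587/19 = 346.68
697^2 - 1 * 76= 485733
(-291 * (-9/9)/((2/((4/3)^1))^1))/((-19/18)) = -3492/19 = -183.79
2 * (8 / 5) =16 / 5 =3.20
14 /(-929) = -14 /929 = -0.02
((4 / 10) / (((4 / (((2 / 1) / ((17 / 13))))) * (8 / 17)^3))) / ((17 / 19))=4199 / 2560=1.64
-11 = -11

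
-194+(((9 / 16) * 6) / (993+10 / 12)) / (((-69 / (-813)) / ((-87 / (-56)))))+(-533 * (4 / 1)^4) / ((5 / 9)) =-37756622998067 / 153606880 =-245800.34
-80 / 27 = -2.96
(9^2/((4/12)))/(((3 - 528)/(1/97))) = -81/16975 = -0.00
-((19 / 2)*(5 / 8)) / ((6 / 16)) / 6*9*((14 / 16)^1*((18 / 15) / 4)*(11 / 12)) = -1463 / 256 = -5.71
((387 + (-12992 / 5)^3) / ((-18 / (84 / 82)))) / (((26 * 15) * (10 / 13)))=15350625129791 / 4612500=3328048.81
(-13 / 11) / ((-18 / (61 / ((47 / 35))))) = 27755 / 9306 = 2.98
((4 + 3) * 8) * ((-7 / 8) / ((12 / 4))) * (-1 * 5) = 245 / 3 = 81.67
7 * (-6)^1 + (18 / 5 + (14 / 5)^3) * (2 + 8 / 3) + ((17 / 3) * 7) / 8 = 82201 / 1000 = 82.20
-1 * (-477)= 477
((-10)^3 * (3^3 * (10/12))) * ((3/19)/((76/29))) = -489375/361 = -1355.61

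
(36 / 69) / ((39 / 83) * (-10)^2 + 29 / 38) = 37848 / 3463961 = 0.01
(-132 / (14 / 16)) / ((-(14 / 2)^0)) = 1056 / 7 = 150.86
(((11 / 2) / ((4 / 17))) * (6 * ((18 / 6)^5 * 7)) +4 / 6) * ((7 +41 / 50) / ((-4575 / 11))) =-201850231 / 45000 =-4485.56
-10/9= -1.11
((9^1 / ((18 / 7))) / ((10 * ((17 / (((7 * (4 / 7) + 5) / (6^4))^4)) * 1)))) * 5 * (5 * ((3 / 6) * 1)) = 35 / 58477510656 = 0.00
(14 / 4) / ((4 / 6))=21 / 4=5.25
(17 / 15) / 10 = 17 / 150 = 0.11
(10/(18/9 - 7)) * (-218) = 436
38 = 38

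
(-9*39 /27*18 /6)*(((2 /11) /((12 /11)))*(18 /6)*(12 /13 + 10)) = -213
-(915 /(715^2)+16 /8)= -204673 /102245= -2.00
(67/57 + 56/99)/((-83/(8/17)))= -26200/2654091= -0.01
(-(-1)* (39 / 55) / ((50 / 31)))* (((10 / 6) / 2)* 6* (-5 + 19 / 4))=-1209 / 2200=-0.55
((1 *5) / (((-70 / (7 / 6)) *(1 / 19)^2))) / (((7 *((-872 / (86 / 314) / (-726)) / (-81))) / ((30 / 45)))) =50713641 / 958328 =52.92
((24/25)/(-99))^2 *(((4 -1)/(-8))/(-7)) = 8/1588125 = 0.00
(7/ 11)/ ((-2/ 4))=-14/ 11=-1.27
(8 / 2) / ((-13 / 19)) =-76 / 13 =-5.85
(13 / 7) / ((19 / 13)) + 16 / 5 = 2973 / 665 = 4.47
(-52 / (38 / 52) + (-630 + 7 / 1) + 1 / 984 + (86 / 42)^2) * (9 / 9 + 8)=-1896236711 / 305368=-6209.68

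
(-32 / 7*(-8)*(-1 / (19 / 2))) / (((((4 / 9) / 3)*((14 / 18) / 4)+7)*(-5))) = 31104 / 283955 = 0.11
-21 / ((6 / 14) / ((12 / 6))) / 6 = -49 / 3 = -16.33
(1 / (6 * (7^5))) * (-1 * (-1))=1 / 100842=0.00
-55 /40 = -11 /8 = -1.38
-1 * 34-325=-359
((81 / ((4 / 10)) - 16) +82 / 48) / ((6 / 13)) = 58721 / 144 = 407.78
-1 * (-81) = 81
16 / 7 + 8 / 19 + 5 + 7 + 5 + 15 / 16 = 43931 / 2128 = 20.64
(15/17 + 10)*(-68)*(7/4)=-1295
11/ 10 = 1.10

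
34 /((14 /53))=901 /7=128.71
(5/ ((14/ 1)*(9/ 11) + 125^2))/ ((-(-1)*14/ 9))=495/ 2408014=0.00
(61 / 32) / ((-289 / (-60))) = 915 / 2312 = 0.40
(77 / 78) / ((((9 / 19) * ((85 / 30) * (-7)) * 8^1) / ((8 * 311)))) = -64999 / 1989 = -32.68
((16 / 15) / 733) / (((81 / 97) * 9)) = 1552 / 8015355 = 0.00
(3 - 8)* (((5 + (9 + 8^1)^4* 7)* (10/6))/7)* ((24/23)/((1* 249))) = -469600/161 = -2916.77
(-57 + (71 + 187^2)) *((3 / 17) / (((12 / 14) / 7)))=1714167 / 34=50416.68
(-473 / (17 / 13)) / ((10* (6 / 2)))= -6149 / 510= -12.06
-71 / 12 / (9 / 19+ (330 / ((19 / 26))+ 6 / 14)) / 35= -1349 / 3610800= -0.00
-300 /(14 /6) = -900 /7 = -128.57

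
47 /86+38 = 38.55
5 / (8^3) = 5 / 512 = 0.01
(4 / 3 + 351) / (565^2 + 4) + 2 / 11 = 1927001 / 10534557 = 0.18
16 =16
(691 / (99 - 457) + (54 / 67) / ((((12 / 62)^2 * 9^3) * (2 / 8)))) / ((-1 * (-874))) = -10562095 / 5094194652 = -0.00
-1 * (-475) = 475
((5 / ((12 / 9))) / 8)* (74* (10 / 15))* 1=185 / 8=23.12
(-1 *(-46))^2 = 2116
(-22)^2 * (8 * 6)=23232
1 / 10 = 0.10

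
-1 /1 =-1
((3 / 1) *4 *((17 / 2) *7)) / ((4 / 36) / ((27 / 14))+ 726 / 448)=38864448 / 91345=425.47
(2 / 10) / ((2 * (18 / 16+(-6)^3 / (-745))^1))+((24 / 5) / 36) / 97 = 294682 / 4090005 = 0.07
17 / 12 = 1.42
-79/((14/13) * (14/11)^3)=-1366937/38416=-35.58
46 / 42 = 23 / 21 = 1.10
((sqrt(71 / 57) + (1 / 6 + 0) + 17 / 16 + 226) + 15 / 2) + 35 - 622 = -16909 / 48 + sqrt(4047) / 57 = -351.15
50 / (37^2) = 50 / 1369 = 0.04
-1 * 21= -21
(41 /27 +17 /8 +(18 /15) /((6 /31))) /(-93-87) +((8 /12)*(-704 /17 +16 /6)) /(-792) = -802397 /36352800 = -0.02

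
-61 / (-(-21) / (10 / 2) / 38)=-11590 / 21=-551.90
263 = 263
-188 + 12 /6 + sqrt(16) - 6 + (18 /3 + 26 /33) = -5980 /33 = -181.21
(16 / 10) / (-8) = -1 / 5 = -0.20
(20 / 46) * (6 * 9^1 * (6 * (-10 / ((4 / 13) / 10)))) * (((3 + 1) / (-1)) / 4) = 1053000 / 23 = 45782.61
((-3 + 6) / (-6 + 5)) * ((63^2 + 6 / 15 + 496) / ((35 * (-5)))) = 66981 / 875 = 76.55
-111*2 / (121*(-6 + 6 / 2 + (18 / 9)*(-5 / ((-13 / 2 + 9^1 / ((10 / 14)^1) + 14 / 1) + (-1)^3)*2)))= 42402 / 93533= 0.45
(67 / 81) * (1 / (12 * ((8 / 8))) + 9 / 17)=8375 / 16524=0.51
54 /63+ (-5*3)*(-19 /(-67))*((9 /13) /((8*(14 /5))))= 10113 /13936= 0.73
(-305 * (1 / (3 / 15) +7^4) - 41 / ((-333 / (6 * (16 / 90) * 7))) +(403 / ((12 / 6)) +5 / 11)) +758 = -80534988271 / 109890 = -732869.13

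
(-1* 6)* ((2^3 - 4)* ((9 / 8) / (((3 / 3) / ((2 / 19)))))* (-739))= 39906 / 19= 2100.32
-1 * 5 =-5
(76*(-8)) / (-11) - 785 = -8027 / 11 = -729.73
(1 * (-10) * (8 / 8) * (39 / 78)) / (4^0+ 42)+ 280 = 12035 / 43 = 279.88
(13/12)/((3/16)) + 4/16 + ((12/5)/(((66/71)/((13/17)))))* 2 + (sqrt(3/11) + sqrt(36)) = sqrt(33)/11 + 537767/33660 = 16.50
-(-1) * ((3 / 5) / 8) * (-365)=-219 / 8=-27.38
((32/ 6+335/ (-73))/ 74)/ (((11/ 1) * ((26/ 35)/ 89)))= 507745/ 4634916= 0.11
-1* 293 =-293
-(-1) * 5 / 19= 5 / 19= 0.26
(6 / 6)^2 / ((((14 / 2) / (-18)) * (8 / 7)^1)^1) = -9 / 4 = -2.25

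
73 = 73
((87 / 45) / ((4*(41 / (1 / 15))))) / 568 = 29 / 20959200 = 0.00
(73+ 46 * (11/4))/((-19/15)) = -315/2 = -157.50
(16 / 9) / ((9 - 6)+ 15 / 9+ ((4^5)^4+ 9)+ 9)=4 / 2473901162547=0.00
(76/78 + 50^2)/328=48769/6396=7.62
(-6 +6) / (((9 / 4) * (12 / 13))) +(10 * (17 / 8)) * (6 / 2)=255 / 4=63.75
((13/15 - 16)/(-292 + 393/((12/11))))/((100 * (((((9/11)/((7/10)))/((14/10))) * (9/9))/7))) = -122353/6581250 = -0.02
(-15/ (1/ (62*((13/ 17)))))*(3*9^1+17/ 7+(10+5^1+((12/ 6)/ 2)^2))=-32307.73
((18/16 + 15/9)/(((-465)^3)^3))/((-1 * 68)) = 67/1658810327025803246437500000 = 0.00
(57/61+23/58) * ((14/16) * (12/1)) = 13.98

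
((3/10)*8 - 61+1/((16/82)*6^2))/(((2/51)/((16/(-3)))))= 1431043/180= 7950.24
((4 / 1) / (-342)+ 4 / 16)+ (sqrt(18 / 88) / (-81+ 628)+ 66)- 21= 3 *sqrt(11) / 12034+ 30943 / 684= 45.24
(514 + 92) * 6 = 3636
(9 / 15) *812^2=1978032 / 5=395606.40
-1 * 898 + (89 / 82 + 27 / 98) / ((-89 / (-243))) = -159898936 / 178801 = -894.28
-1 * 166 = -166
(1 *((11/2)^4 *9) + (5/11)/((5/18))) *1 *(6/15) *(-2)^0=1449747/440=3294.88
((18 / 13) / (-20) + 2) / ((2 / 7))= 1757 / 260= 6.76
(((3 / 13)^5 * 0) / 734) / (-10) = 0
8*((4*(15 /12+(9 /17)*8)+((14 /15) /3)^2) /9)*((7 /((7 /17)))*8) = 48554048 /18225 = 2664.15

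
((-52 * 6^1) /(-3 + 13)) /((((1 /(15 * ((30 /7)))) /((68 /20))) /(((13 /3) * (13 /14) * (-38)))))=51093432 /49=1042723.10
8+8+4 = 20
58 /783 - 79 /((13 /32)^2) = -2183854 /4563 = -478.60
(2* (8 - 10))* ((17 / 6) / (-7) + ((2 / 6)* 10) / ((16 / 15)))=-457 / 42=-10.88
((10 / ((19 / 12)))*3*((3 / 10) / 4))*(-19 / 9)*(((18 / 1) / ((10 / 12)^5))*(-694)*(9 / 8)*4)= 1311360192 / 3125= 419635.26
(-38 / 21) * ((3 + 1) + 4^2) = -36.19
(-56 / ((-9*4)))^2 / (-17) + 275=378479 / 1377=274.86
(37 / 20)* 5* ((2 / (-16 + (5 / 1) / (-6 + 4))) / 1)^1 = -1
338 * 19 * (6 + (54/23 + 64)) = 10686208/23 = 464617.74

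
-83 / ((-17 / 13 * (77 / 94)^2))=9534044 / 100793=94.59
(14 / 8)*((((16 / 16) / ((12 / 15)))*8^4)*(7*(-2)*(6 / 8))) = -94080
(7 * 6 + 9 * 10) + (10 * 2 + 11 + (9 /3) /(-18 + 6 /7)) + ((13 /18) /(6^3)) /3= 9496019 /58320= 162.83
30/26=15/13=1.15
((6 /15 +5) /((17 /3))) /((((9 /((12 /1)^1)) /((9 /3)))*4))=81 /85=0.95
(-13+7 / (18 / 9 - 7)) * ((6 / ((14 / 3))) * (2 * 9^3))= -944784 / 35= -26993.83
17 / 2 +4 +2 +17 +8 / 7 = 457 / 14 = 32.64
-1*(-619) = 619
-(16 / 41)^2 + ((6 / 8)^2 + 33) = 898601 / 26896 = 33.41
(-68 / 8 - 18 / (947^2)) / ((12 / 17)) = -259178413 / 21523416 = -12.04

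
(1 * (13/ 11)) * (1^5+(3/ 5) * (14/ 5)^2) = 9269/ 1375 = 6.74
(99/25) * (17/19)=1683/475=3.54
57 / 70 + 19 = 1387 / 70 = 19.81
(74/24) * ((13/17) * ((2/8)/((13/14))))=0.63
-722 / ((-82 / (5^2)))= 9025 / 41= 220.12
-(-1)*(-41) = -41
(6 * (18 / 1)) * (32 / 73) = 3456 / 73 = 47.34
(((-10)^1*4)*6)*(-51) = 12240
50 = 50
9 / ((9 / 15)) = 15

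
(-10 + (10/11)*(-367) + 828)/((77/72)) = 383616/847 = 452.91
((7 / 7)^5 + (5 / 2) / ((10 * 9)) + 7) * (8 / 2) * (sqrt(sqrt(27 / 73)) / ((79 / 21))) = 2023 * 219^(3 / 4) / 17301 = 6.66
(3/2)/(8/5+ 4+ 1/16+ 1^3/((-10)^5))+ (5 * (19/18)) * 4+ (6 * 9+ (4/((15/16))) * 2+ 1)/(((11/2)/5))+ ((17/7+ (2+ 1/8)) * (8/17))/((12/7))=18024782023/224234604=80.38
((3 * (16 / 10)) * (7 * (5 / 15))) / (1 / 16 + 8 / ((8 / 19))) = 0.59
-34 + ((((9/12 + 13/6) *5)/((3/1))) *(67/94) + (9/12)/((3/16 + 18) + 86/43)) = -33335305/1093032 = -30.50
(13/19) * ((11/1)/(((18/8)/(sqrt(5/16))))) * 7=1001 * sqrt(5)/171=13.09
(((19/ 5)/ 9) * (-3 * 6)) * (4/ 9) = -152/ 45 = -3.38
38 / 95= 2 / 5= 0.40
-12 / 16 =-3 / 4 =-0.75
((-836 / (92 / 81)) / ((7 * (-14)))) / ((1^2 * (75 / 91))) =73359 / 8050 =9.11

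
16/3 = 5.33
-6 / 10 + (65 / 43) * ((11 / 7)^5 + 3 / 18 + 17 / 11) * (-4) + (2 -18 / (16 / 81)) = -150743034737 / 953965320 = -158.02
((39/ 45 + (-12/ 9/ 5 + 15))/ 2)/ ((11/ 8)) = 312/ 55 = 5.67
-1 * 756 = -756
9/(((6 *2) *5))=3/20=0.15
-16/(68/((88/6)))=-176/51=-3.45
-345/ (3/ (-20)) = 2300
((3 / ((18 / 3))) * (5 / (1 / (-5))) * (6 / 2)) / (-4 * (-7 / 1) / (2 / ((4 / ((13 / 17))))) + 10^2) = -975 / 4504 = -0.22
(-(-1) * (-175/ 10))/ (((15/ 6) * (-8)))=7/ 8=0.88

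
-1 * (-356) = 356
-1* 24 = -24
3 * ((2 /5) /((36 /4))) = 0.13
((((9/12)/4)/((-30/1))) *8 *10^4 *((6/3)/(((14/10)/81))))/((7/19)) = -7695000/49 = -157040.82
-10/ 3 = -3.33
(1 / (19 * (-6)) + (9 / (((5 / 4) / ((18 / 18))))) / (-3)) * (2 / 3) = -1373 / 855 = -1.61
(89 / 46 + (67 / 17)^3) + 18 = 18340319 / 225998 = 81.15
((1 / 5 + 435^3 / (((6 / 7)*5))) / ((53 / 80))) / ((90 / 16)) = 12292056128 / 2385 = 5153901.94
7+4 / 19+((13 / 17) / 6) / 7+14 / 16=439741 / 54264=8.10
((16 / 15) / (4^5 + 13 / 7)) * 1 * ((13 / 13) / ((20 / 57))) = 532 / 179525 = 0.00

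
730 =730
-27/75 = -9/25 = -0.36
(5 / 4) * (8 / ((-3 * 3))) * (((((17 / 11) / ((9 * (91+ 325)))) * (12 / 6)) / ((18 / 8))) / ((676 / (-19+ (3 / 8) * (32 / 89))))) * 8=142715 / 1567979127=0.00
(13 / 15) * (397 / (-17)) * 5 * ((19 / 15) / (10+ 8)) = -98059 / 13770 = -7.12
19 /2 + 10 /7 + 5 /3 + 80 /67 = 38803 /2814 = 13.79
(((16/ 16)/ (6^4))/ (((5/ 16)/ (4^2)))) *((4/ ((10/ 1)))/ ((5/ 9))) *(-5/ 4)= -8/ 225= -0.04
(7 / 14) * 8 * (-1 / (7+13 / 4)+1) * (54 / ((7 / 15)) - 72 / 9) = 388.82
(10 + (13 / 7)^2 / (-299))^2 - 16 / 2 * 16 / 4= 86075921 / 1270129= 67.77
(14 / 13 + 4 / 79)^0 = 1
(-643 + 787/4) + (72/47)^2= -3922329/8836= -443.90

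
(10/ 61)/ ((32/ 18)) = 45/ 488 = 0.09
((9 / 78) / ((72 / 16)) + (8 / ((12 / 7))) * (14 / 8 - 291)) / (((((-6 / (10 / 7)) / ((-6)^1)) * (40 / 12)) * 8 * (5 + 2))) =-105285 / 10192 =-10.33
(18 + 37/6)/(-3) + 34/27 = -367/54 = -6.80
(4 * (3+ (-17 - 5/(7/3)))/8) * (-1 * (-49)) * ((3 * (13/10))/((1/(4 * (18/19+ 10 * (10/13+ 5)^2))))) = -2543362416/1235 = -2059402.77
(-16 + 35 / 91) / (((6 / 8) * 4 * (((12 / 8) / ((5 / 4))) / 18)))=-1015 / 13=-78.08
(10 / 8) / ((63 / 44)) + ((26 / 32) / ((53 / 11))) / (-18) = 92279 / 106848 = 0.86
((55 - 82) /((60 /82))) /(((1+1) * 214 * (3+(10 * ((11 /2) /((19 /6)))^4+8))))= -48088449 /56892931480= -0.00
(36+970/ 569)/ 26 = 1.45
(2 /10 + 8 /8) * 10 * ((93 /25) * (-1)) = -1116 /25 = -44.64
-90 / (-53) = 90 / 53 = 1.70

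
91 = 91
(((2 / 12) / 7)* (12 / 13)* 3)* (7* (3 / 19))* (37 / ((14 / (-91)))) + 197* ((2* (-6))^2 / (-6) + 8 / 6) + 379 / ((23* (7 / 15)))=-40815158 / 9177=-4447.55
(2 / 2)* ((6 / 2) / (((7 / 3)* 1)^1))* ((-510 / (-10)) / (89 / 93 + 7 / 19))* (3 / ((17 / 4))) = 34.92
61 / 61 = 1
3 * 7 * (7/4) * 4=147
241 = 241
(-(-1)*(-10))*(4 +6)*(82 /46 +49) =-5078.26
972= 972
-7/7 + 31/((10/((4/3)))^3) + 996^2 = 3348050873/3375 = 992015.07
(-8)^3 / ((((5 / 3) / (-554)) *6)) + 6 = 28370.80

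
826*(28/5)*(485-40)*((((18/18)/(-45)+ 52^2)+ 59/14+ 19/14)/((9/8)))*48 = 32125331001344/135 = 237965414824.77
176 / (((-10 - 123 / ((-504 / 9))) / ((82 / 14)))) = -57728 / 437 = -132.10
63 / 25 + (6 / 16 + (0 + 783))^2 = 981886257 / 1600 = 613678.91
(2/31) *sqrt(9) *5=30/31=0.97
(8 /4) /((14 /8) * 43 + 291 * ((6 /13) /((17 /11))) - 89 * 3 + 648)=1768 /480149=0.00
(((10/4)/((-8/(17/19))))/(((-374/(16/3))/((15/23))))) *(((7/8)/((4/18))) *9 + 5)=16175/153824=0.11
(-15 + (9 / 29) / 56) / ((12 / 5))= -6.25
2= 2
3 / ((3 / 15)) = 15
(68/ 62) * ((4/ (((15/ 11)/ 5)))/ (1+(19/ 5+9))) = 1.17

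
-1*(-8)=8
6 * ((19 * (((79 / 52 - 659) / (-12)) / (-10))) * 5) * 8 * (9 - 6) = -1948773 / 26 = -74952.81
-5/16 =-0.31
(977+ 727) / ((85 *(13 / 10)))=3408 / 221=15.42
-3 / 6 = -1 / 2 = -0.50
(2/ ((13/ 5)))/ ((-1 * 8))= -5/ 52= -0.10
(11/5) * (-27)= -297/5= -59.40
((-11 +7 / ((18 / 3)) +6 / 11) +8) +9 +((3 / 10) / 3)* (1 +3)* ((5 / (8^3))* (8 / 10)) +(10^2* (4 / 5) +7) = 1000193 / 10560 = 94.72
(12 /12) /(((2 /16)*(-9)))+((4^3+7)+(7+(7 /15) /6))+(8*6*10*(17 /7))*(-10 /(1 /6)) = -44015371 /630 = -69865.67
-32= -32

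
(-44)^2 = 1936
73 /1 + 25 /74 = 73.34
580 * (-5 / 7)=-414.29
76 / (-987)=-76 / 987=-0.08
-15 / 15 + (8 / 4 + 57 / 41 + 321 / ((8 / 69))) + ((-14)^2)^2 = 13509341 / 328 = 41187.02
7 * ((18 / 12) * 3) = 63 / 2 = 31.50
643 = 643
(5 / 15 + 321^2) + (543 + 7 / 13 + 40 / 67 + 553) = 104138.47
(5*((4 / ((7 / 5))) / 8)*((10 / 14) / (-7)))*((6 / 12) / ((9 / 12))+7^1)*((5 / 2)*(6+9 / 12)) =-23.57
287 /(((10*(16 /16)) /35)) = 2009 /2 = 1004.50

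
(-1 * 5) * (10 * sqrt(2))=-50 * sqrt(2)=-70.71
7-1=6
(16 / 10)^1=8 / 5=1.60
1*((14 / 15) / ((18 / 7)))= 0.36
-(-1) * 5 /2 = 5 /2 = 2.50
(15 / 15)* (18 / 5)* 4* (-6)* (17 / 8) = -918 / 5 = -183.60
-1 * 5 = -5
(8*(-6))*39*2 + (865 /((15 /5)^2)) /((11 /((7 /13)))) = -4812473 /1287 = -3739.30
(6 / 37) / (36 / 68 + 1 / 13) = 663 / 2479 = 0.27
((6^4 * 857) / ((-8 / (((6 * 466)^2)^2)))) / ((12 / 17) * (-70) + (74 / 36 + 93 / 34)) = 1298183053596322816512 / 6827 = 190154248366240342.25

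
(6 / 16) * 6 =9 / 4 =2.25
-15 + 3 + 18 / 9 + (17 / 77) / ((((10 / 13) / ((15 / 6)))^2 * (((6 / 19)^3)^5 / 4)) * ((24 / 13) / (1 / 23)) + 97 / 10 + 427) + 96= 964515014467842052011575048692 / 11215224935682647256664632037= 86.00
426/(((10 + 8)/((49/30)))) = 3479/90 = 38.66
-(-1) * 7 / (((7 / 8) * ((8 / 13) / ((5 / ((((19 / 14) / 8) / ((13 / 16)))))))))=5915 / 19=311.32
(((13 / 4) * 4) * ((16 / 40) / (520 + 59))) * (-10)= -52 / 579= -0.09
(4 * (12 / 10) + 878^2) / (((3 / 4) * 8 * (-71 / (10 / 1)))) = -3854444 / 213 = -18095.98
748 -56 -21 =671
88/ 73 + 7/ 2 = 687/ 146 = 4.71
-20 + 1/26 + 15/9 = -1427/78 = -18.29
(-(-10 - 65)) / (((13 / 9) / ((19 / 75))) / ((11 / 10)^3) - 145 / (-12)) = 4.58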